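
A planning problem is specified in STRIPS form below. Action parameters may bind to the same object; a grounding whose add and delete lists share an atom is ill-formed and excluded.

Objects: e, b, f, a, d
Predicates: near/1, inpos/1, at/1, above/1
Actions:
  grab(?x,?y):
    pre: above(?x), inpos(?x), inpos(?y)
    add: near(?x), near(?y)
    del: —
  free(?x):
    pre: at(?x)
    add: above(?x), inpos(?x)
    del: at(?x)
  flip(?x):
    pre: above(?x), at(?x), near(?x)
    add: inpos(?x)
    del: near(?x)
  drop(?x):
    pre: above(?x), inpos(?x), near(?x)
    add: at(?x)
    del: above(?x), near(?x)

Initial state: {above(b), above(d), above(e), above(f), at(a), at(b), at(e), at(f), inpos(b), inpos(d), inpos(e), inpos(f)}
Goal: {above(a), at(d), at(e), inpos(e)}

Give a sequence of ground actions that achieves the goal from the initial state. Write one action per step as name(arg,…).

grab(e,d); free(a); drop(d)

1. grab(e,d)  →  {above(b), above(d), above(e), above(f), at(a), at(b), at(e), at(f), inpos(b), inpos(d), inpos(e), inpos(f), near(d), near(e)}
2. free(a)  →  {above(a), above(b), above(d), above(e), above(f), at(b), at(e), at(f), inpos(a), inpos(b), inpos(d), inpos(e), inpos(f), near(d), near(e)}
3. drop(d)  →  {above(a), above(b), above(e), above(f), at(b), at(d), at(e), at(f), inpos(a), inpos(b), inpos(d), inpos(e), inpos(f), near(e)}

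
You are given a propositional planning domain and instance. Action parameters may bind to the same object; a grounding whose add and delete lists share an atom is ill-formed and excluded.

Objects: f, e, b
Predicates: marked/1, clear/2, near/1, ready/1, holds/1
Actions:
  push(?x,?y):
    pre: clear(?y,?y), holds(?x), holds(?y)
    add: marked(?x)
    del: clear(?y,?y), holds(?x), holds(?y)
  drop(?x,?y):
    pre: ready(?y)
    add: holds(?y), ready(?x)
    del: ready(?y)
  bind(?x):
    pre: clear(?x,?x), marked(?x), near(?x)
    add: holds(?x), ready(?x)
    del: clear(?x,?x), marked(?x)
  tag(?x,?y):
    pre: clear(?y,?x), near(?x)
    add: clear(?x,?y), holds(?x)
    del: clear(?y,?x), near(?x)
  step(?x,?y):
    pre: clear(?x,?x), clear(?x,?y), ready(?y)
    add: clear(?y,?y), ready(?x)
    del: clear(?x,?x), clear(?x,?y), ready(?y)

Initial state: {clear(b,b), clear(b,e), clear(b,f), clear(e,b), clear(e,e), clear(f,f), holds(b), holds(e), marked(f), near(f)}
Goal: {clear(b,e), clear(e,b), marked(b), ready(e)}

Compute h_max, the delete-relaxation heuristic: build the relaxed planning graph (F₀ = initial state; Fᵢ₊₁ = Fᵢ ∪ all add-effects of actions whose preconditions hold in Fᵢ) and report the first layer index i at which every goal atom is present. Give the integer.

F0 = init (10 atoms)
F1 = F0 ∪ {clear(f,b), holds(f), marked(b), marked(e), ready(f)}  (15 atoms)
F2 = F1 ∪ {ready(b), ready(e)}  (17 atoms)
goal ⊆ F2  ⇒  h_max = 2

2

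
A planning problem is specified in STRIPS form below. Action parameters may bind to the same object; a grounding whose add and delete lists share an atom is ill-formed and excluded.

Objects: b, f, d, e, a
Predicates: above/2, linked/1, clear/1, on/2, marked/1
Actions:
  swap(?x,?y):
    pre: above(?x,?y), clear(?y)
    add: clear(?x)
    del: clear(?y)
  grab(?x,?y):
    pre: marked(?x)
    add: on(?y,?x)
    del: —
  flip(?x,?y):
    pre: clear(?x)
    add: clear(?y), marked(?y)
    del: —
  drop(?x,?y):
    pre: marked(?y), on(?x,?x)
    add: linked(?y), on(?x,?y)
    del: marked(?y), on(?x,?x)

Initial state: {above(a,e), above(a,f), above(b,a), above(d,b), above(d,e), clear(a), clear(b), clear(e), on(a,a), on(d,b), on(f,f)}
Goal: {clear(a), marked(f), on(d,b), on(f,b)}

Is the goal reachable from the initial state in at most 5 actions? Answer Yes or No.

Yes

1. flip(b,b)  →  {above(a,e), above(a,f), above(b,a), above(d,b), above(d,e), clear(a), clear(b), clear(e), marked(b), on(a,a), on(d,b), on(f,f)}
2. grab(b,f)  →  {above(a,e), above(a,f), above(b,a), above(d,b), above(d,e), clear(a), clear(b), clear(e), marked(b), on(a,a), on(d,b), on(f,b), on(f,f)}
3. flip(b,f)  →  {above(a,e), above(a,f), above(b,a), above(d,b), above(d,e), clear(a), clear(b), clear(e), clear(f), marked(b), marked(f), on(a,a), on(d,b), on(f,b), on(f,f)}
optimal plan length = 3; 3 ≤ 5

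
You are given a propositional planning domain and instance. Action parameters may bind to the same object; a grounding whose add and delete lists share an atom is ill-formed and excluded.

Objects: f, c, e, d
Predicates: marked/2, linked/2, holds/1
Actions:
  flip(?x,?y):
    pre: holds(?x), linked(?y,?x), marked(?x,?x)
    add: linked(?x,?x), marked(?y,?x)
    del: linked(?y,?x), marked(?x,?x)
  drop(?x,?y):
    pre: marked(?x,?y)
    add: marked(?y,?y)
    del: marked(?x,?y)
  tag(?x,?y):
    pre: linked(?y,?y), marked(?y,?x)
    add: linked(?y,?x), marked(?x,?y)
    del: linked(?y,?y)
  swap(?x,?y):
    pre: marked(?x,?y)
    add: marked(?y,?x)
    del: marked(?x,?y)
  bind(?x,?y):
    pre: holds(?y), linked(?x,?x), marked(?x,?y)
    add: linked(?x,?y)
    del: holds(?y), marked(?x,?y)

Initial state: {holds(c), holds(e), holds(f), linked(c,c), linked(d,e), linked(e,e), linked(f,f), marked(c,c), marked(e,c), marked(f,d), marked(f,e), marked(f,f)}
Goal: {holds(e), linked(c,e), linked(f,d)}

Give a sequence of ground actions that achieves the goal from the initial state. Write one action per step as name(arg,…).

1. tag(c,e)  →  {holds(c), holds(e), holds(f), linked(c,c), linked(d,e), linked(e,c), linked(f,f), marked(c,c), marked(c,e), marked(e,c), marked(f,d), marked(f,e), marked(f,f)}
2. tag(e,c)  →  {holds(c), holds(e), holds(f), linked(c,e), linked(d,e), linked(e,c), linked(f,f), marked(c,c), marked(c,e), marked(e,c), marked(f,d), marked(f,e), marked(f,f)}
3. tag(d,f)  →  {holds(c), holds(e), holds(f), linked(c,e), linked(d,e), linked(e,c), linked(f,d), marked(c,c), marked(c,e), marked(d,f), marked(e,c), marked(f,d), marked(f,e), marked(f,f)}

tag(c,e); tag(e,c); tag(d,f)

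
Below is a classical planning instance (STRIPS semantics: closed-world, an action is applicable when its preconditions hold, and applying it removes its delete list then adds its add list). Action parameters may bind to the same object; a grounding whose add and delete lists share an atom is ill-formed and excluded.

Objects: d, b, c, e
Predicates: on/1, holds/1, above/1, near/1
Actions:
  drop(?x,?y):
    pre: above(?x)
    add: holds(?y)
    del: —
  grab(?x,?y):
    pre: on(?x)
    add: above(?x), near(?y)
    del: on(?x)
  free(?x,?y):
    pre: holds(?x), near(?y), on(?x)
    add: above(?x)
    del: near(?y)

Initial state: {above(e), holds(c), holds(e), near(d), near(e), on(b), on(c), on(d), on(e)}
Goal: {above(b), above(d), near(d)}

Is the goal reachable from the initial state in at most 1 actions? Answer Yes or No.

No

1. grab(d,d)  →  {above(d), above(e), holds(c), holds(e), near(d), near(e), on(b), on(c), on(e)}
2. grab(b,d)  →  {above(b), above(d), above(e), holds(c), holds(e), near(d), near(e), on(c), on(e)}
optimal plan length = 2; 2 > 1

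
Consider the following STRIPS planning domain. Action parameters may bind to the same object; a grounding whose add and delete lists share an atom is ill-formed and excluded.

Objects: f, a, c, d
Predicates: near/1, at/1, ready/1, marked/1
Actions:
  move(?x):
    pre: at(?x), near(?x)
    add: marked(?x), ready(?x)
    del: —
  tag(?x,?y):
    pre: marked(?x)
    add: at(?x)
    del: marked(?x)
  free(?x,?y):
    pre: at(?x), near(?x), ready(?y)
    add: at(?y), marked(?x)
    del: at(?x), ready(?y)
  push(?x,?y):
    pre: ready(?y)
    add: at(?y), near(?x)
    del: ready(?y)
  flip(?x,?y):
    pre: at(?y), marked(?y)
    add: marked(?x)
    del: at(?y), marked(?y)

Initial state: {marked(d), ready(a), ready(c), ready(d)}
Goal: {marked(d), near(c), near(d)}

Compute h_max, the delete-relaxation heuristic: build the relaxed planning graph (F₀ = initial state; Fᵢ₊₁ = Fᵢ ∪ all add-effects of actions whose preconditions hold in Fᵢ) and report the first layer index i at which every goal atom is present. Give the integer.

1

F0 = init (4 atoms)
F1 = F0 ∪ {at(a), at(c), at(d), near(a), near(c), near(d), near(f)}  (11 atoms)
goal ⊆ F1  ⇒  h_max = 1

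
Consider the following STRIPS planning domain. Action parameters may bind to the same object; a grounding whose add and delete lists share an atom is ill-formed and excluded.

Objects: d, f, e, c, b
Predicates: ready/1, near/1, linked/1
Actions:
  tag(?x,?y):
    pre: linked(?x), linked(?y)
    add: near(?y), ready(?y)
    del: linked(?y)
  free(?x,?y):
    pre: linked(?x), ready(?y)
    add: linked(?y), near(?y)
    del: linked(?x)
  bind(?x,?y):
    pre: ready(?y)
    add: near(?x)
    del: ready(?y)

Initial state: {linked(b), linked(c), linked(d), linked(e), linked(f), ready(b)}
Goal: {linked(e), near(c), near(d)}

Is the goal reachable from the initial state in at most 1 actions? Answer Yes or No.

No

1. tag(d,d)  →  {linked(b), linked(c), linked(e), linked(f), near(d), ready(b), ready(d)}
2. tag(f,c)  →  {linked(b), linked(e), linked(f), near(c), near(d), ready(b), ready(c), ready(d)}
optimal plan length = 2; 2 > 1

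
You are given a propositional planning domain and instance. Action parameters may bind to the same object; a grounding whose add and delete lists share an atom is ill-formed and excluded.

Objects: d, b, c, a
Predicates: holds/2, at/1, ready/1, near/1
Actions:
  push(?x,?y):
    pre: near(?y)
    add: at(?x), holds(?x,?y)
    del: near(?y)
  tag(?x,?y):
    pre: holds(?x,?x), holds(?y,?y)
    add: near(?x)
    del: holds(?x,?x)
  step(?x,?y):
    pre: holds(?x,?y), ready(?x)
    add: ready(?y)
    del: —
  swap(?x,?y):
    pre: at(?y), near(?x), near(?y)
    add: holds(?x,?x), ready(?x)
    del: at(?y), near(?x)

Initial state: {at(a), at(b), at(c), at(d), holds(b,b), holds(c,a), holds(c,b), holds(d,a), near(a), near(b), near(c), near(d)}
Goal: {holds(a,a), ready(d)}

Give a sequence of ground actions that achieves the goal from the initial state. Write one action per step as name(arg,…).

1. push(a,a)  →  {at(a), at(b), at(c), at(d), holds(a,a), holds(b,b), holds(c,a), holds(c,b), holds(d,a), near(b), near(c), near(d)}
2. swap(d,d)  →  {at(a), at(b), at(c), holds(a,a), holds(b,b), holds(c,a), holds(c,b), holds(d,a), holds(d,d), near(b), near(c), ready(d)}

push(a,a); swap(d,d)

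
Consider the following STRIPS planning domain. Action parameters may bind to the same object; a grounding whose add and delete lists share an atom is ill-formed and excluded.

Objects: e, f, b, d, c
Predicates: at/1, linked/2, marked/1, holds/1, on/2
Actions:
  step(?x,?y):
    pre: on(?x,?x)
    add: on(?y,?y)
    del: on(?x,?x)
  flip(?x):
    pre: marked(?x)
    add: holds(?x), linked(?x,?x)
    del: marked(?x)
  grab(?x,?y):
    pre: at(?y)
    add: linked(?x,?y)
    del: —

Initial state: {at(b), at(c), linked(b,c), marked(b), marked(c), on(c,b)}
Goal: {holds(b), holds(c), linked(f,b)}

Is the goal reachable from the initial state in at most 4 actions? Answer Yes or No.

Yes

1. flip(b)  →  {at(b), at(c), holds(b), linked(b,b), linked(b,c), marked(c), on(c,b)}
2. flip(c)  →  {at(b), at(c), holds(b), holds(c), linked(b,b), linked(b,c), linked(c,c), on(c,b)}
3. grab(f,b)  →  {at(b), at(c), holds(b), holds(c), linked(b,b), linked(b,c), linked(c,c), linked(f,b), on(c,b)}
optimal plan length = 3; 3 ≤ 4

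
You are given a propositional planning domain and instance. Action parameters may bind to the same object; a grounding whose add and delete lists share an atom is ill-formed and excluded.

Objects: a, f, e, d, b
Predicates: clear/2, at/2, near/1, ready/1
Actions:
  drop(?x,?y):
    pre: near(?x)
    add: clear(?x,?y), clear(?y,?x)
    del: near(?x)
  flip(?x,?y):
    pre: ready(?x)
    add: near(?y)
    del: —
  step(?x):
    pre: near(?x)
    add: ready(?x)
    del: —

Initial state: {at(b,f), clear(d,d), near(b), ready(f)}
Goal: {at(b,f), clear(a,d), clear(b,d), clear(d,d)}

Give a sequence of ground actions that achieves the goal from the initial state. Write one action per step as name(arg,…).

drop(b,d); flip(f,a); drop(a,d)

1. drop(b,d)  →  {at(b,f), clear(b,d), clear(d,b), clear(d,d), ready(f)}
2. flip(f,a)  →  {at(b,f), clear(b,d), clear(d,b), clear(d,d), near(a), ready(f)}
3. drop(a,d)  →  {at(b,f), clear(a,d), clear(b,d), clear(d,a), clear(d,b), clear(d,d), ready(f)}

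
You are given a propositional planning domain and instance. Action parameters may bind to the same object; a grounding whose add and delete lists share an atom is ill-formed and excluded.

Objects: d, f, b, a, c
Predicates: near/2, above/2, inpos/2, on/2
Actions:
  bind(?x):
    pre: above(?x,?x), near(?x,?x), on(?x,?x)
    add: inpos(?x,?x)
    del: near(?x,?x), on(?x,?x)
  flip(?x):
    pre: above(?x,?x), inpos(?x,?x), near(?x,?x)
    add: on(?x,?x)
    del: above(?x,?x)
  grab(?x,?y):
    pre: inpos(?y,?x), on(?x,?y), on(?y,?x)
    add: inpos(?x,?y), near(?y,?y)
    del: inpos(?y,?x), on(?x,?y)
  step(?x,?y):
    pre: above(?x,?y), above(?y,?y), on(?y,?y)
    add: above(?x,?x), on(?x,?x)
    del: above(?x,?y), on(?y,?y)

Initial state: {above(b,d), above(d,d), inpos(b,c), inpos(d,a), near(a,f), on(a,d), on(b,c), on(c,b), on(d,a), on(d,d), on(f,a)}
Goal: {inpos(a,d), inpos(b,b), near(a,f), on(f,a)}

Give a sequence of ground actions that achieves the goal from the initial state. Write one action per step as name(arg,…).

1. grab(a,d)  →  {above(b,d), above(d,d), inpos(a,d), inpos(b,c), near(a,f), near(d,d), on(b,c), on(c,b), on(d,a), on(d,d), on(f,a)}
2. grab(c,b)  →  {above(b,d), above(d,d), inpos(a,d), inpos(c,b), near(a,f), near(b,b), near(d,d), on(b,c), on(d,a), on(d,d), on(f,a)}
3. step(b,d)  →  {above(b,b), above(d,d), inpos(a,d), inpos(c,b), near(a,f), near(b,b), near(d,d), on(b,b), on(b,c), on(d,a), on(f,a)}
4. bind(b)  →  {above(b,b), above(d,d), inpos(a,d), inpos(b,b), inpos(c,b), near(a,f), near(d,d), on(b,c), on(d,a), on(f,a)}

grab(a,d); grab(c,b); step(b,d); bind(b)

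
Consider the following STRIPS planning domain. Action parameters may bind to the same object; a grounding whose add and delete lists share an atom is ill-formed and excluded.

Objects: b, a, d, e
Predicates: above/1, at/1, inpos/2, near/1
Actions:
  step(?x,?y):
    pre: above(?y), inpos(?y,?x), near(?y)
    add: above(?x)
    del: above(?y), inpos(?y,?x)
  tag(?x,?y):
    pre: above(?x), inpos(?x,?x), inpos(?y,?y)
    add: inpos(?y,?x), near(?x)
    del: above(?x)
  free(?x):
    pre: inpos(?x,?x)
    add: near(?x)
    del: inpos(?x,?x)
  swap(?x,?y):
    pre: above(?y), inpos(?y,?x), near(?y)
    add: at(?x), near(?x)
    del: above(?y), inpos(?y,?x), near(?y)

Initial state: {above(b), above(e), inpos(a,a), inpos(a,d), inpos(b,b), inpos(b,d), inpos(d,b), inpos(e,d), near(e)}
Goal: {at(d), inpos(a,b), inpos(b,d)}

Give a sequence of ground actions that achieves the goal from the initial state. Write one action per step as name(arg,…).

tag(b,a); swap(d,e)

1. tag(b,a)  →  {above(e), inpos(a,a), inpos(a,b), inpos(a,d), inpos(b,b), inpos(b,d), inpos(d,b), inpos(e,d), near(b), near(e)}
2. swap(d,e)  →  {at(d), inpos(a,a), inpos(a,b), inpos(a,d), inpos(b,b), inpos(b,d), inpos(d,b), near(b), near(d)}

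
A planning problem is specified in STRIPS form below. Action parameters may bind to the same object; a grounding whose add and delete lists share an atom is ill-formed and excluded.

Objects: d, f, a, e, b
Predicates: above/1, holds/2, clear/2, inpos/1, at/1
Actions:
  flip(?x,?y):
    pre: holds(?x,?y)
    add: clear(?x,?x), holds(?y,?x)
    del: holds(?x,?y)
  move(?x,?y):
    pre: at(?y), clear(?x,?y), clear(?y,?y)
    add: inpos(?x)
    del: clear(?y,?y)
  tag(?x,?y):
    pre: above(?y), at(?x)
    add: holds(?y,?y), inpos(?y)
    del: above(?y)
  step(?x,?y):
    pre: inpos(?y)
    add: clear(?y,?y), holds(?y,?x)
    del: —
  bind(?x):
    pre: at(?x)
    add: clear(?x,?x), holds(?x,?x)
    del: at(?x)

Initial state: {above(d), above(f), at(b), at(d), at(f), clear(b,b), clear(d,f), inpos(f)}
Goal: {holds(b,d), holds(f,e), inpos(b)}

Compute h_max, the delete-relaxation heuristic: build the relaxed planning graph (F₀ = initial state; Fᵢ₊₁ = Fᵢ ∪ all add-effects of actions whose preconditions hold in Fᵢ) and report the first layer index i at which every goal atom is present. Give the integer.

F0 = init (8 atoms)
F1 = F0 ∪ {clear(d,d), clear(f,f), holds(b,b), holds(d,d), holds(f,a), holds(f,b), holds(f,d), holds(f,e), holds(f,f), inpos(b), inpos(d)}  (19 atoms)
F2 = F1 ∪ {holds(a,f), holds(b,a), holds(b,d), holds(b,e), holds(b,f), holds(d,a), holds(d,b), holds(d,e), holds(d,f), holds(e,f)}  (29 atoms)
goal ⊆ F2  ⇒  h_max = 2

2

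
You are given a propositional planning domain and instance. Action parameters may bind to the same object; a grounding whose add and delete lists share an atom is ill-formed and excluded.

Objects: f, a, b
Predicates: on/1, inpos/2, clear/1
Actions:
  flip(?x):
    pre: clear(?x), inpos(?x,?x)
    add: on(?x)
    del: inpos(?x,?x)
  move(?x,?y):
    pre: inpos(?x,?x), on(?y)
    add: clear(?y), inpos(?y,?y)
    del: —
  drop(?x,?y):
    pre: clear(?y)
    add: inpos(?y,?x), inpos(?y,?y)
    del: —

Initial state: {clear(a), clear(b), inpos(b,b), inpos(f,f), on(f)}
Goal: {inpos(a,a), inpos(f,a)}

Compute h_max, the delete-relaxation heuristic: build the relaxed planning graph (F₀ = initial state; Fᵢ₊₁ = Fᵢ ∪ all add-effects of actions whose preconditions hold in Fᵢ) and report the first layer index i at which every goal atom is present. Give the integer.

2

F0 = init (5 atoms)
F1 = F0 ∪ {clear(f), inpos(a,a), inpos(a,b), inpos(a,f), inpos(b,a), inpos(b,f), on(b)}  (12 atoms)
F2 = F1 ∪ {inpos(f,a), inpos(f,b), on(a)}  (15 atoms)
goal ⊆ F2  ⇒  h_max = 2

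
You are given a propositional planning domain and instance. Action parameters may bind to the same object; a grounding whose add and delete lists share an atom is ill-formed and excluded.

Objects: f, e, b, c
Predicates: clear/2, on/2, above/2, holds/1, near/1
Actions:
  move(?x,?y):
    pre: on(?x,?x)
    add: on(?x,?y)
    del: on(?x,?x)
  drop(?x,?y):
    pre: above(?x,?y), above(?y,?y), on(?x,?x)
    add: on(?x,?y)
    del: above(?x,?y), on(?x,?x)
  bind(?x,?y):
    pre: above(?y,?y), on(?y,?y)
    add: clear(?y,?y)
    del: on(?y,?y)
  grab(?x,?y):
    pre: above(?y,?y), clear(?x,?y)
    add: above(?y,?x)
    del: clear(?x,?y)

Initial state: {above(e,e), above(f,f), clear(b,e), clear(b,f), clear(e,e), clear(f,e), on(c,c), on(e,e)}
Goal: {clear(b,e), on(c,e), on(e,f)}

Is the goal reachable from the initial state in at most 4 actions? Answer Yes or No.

1. move(e,f)  →  {above(e,e), above(f,f), clear(b,e), clear(b,f), clear(e,e), clear(f,e), on(c,c), on(e,f)}
2. move(c,e)  →  {above(e,e), above(f,f), clear(b,e), clear(b,f), clear(e,e), clear(f,e), on(c,e), on(e,f)}
optimal plan length = 2; 2 ≤ 4

Yes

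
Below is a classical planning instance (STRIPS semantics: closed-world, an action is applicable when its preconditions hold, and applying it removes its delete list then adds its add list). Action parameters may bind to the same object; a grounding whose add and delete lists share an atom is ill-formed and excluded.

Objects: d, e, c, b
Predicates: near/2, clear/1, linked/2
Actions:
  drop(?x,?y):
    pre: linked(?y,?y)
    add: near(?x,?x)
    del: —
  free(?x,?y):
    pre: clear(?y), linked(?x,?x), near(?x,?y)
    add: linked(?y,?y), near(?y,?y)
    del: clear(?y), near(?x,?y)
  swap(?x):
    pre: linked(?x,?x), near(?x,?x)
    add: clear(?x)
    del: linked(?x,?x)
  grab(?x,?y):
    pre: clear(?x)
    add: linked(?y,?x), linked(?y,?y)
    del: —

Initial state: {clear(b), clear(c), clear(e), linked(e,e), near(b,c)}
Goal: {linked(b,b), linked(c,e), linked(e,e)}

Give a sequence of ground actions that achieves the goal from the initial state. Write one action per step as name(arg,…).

1. grab(e,c)  →  {clear(b), clear(c), clear(e), linked(c,c), linked(c,e), linked(e,e), near(b,c)}
2. grab(e,b)  →  {clear(b), clear(c), clear(e), linked(b,b), linked(b,e), linked(c,c), linked(c,e), linked(e,e), near(b,c)}

grab(e,c); grab(e,b)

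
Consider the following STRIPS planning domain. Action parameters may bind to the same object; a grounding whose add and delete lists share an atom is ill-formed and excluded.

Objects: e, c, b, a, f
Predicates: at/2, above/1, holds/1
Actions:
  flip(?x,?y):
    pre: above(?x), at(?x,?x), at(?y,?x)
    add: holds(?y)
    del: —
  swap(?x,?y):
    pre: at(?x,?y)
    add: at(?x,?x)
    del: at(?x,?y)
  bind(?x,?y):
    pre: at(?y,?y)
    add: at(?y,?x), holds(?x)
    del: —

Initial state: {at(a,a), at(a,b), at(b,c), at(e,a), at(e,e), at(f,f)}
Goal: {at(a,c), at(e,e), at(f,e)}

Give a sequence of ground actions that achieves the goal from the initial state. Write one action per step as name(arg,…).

1. bind(e,f)  →  {at(a,a), at(a,b), at(b,c), at(e,a), at(e,e), at(f,e), at(f,f), holds(e)}
2. bind(c,a)  →  {at(a,a), at(a,b), at(a,c), at(b,c), at(e,a), at(e,e), at(f,e), at(f,f), holds(c), holds(e)}

bind(e,f); bind(c,a)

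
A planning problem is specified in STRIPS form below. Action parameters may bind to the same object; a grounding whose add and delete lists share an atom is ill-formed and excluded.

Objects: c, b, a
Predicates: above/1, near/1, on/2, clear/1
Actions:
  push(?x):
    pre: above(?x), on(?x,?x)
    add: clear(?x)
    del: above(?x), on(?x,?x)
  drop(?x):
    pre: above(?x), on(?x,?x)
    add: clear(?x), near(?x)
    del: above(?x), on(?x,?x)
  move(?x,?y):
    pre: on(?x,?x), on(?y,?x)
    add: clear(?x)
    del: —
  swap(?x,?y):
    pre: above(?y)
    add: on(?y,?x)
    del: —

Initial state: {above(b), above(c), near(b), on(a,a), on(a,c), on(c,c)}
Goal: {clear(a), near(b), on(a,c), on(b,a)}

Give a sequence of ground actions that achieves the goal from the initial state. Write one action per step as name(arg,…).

move(a,a); swap(a,b)

1. move(a,a)  →  {above(b), above(c), clear(a), near(b), on(a,a), on(a,c), on(c,c)}
2. swap(a,b)  →  {above(b), above(c), clear(a), near(b), on(a,a), on(a,c), on(b,a), on(c,c)}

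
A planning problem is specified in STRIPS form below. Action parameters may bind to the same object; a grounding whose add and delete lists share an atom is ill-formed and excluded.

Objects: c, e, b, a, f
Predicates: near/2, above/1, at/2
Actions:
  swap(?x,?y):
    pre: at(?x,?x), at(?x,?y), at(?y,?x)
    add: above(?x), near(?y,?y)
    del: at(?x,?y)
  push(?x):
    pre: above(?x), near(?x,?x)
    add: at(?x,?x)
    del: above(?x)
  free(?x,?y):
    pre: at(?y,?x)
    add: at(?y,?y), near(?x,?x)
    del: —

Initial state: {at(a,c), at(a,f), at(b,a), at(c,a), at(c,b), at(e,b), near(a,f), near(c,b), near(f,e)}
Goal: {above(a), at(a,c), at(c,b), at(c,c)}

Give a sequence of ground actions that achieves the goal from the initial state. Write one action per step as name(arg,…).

1. free(c,a)  →  {at(a,a), at(a,c), at(a,f), at(b,a), at(c,a), at(c,b), at(e,b), near(a,f), near(c,b), near(c,c), near(f,e)}
2. swap(a,a)  →  {above(a), at(a,c), at(a,f), at(b,a), at(c,a), at(c,b), at(e,b), near(a,a), near(a,f), near(c,b), near(c,c), near(f,e)}
3. free(b,c)  →  {above(a), at(a,c), at(a,f), at(b,a), at(c,a), at(c,b), at(c,c), at(e,b), near(a,a), near(a,f), near(b,b), near(c,b), near(c,c), near(f,e)}

free(c,a); swap(a,a); free(b,c)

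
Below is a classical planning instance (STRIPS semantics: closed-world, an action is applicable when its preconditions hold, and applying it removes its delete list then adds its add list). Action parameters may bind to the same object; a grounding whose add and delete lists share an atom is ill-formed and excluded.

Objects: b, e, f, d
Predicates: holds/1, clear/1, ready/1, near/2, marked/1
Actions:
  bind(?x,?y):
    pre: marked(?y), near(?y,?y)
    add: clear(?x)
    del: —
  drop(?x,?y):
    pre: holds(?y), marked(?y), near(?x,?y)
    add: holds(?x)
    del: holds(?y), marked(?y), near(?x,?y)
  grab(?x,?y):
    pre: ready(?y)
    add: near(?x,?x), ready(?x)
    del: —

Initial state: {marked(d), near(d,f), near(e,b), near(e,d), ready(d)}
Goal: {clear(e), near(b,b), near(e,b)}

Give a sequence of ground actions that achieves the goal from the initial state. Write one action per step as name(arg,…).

grab(b,d); grab(d,b); bind(e,d)

1. grab(b,d)  →  {marked(d), near(b,b), near(d,f), near(e,b), near(e,d), ready(b), ready(d)}
2. grab(d,b)  →  {marked(d), near(b,b), near(d,d), near(d,f), near(e,b), near(e,d), ready(b), ready(d)}
3. bind(e,d)  →  {clear(e), marked(d), near(b,b), near(d,d), near(d,f), near(e,b), near(e,d), ready(b), ready(d)}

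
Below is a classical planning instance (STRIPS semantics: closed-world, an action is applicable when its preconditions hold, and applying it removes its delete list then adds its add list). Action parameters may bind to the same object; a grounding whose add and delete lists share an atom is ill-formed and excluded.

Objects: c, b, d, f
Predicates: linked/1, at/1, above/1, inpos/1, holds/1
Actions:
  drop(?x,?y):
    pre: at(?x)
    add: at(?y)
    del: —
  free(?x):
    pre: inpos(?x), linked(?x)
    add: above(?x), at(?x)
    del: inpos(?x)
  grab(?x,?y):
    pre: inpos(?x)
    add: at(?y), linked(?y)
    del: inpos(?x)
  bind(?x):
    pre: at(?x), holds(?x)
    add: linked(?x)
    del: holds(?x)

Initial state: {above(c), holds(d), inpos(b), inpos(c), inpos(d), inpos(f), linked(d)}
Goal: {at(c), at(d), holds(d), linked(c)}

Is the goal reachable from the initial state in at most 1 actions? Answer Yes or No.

1. free(d)  →  {above(c), above(d), at(d), holds(d), inpos(b), inpos(c), inpos(f), linked(d)}
2. grab(c,c)  →  {above(c), above(d), at(c), at(d), holds(d), inpos(b), inpos(f), linked(c), linked(d)}
optimal plan length = 2; 2 > 1

No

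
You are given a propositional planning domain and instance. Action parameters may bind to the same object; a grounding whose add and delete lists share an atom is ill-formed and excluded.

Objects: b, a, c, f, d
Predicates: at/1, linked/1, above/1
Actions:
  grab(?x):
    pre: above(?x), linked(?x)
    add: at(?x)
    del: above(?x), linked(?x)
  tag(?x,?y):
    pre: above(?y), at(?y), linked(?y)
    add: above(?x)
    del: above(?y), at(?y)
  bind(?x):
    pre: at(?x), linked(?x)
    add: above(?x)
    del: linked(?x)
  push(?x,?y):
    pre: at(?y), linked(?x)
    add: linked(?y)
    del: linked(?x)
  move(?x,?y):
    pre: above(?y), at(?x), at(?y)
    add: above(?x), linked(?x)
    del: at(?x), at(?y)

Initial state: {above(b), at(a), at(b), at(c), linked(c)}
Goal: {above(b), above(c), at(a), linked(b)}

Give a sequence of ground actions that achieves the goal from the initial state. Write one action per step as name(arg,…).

1. bind(c)  →  {above(b), above(c), at(a), at(b), at(c)}
2. move(b,b)  →  {above(b), above(c), at(a), at(c), linked(b)}

bind(c); move(b,b)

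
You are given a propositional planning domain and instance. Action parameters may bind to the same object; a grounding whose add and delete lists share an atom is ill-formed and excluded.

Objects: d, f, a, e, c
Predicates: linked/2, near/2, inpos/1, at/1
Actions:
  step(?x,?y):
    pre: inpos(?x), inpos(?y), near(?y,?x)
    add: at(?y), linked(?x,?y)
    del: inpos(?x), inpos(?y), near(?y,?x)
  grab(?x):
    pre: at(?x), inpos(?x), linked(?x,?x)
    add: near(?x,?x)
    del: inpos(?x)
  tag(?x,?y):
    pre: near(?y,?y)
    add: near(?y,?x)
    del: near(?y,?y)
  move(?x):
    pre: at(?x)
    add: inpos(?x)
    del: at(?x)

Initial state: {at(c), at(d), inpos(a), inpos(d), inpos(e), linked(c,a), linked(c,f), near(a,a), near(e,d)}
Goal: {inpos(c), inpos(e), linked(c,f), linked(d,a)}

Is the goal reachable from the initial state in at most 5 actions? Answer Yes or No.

Yes

1. tag(d,a)  →  {at(c), at(d), inpos(a), inpos(d), inpos(e), linked(c,a), linked(c,f), near(a,d), near(e,d)}
2. step(d,a)  →  {at(a), at(c), at(d), inpos(e), linked(c,a), linked(c,f), linked(d,a), near(e,d)}
3. move(c)  →  {at(a), at(d), inpos(c), inpos(e), linked(c,a), linked(c,f), linked(d,a), near(e,d)}
optimal plan length = 3; 3 ≤ 5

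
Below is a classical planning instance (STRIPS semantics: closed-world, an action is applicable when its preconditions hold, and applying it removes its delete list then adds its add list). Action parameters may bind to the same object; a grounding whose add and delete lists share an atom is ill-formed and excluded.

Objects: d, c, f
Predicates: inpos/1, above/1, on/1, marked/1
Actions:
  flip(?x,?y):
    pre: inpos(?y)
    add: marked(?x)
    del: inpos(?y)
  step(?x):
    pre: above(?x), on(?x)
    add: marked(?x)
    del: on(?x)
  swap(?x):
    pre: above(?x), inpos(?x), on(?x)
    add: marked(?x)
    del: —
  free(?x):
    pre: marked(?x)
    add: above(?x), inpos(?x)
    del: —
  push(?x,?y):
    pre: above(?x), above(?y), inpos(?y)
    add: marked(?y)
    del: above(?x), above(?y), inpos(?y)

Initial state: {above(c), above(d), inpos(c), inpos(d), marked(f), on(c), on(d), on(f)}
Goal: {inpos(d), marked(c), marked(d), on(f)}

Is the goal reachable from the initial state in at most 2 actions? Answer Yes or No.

Yes

1. flip(d,c)  →  {above(c), above(d), inpos(d), marked(d), marked(f), on(c), on(d), on(f)}
2. step(c)  →  {above(c), above(d), inpos(d), marked(c), marked(d), marked(f), on(d), on(f)}
optimal plan length = 2; 2 ≤ 2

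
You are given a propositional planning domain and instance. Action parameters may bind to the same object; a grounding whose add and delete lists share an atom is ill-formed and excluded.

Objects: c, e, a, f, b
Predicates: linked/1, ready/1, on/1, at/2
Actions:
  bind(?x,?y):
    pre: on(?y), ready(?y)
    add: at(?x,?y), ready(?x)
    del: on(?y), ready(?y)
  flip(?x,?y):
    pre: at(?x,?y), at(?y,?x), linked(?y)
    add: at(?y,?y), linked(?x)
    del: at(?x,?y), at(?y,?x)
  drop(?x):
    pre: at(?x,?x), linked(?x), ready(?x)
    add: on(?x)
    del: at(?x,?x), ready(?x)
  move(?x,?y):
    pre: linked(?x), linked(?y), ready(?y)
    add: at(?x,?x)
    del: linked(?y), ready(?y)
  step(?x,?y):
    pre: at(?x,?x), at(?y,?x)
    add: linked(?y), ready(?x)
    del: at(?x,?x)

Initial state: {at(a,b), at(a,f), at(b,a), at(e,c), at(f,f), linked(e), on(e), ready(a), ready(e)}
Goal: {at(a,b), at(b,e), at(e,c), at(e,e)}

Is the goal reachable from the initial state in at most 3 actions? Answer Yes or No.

1. bind(b,e)  →  {at(a,b), at(a,f), at(b,a), at(b,e), at(e,c), at(f,f), linked(e), ready(a), ready(b)}
2. step(f,a)  →  {at(a,b), at(a,f), at(b,a), at(b,e), at(e,c), linked(a), linked(e), ready(a), ready(b), ready(f)}
3. move(e,a)  →  {at(a,b), at(a,f), at(b,a), at(b,e), at(e,c), at(e,e), linked(e), ready(b), ready(f)}
optimal plan length = 3; 3 ≤ 3

Yes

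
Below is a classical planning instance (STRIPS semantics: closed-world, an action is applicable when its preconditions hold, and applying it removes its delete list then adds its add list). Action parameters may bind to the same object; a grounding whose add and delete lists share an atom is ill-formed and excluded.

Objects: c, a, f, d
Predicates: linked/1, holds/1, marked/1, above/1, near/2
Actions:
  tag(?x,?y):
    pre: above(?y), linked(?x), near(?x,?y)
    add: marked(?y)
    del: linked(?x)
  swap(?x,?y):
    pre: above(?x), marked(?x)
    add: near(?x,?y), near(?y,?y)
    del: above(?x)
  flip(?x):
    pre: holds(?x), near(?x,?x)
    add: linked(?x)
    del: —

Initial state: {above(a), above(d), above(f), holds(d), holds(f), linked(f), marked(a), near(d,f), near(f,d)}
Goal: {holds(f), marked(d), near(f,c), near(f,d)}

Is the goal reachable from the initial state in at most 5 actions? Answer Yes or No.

1. tag(f,d)  →  {above(a), above(d), above(f), holds(d), holds(f), marked(a), marked(d), near(d,f), near(f,d)}
2. swap(a,f)  →  {above(d), above(f), holds(d), holds(f), marked(a), marked(d), near(a,f), near(d,f), near(f,d), near(f,f)}
3. flip(f)  →  {above(d), above(f), holds(d), holds(f), linked(f), marked(a), marked(d), near(a,f), near(d,f), near(f,d), near(f,f)}
4. tag(f,f)  →  {above(d), above(f), holds(d), holds(f), marked(a), marked(d), marked(f), near(a,f), near(d,f), near(f,d), near(f,f)}
5. swap(f,c)  →  {above(d), holds(d), holds(f), marked(a), marked(d), marked(f), near(a,f), near(c,c), near(d,f), near(f,c), near(f,d), near(f,f)}
optimal plan length = 5; 5 ≤ 5

Yes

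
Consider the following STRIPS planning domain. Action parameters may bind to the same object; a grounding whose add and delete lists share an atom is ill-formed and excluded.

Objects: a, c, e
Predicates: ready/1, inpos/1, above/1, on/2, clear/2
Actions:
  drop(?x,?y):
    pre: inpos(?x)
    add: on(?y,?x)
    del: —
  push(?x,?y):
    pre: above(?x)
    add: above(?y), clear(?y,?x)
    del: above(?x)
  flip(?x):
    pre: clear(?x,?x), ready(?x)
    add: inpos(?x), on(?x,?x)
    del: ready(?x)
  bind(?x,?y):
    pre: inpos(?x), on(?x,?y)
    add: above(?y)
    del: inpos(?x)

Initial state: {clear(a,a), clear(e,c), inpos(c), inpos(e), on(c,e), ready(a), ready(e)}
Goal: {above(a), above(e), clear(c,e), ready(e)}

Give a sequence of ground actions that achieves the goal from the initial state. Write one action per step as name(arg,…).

1. drop(e,e)  →  {clear(a,a), clear(e,c), inpos(c), inpos(e), on(c,e), on(e,e), ready(a), ready(e)}
2. bind(c,e)  →  {above(e), clear(a,a), clear(e,c), inpos(e), on(c,e), on(e,e), ready(a), ready(e)}
3. push(e,c)  →  {above(c), clear(a,a), clear(c,e), clear(e,c), inpos(e), on(c,e), on(e,e), ready(a), ready(e)}
4. push(c,a)  →  {above(a), clear(a,a), clear(a,c), clear(c,e), clear(e,c), inpos(e), on(c,e), on(e,e), ready(a), ready(e)}
5. bind(e,e)  →  {above(a), above(e), clear(a,a), clear(a,c), clear(c,e), clear(e,c), on(c,e), on(e,e), ready(a), ready(e)}

drop(e,e); bind(c,e); push(e,c); push(c,a); bind(e,e)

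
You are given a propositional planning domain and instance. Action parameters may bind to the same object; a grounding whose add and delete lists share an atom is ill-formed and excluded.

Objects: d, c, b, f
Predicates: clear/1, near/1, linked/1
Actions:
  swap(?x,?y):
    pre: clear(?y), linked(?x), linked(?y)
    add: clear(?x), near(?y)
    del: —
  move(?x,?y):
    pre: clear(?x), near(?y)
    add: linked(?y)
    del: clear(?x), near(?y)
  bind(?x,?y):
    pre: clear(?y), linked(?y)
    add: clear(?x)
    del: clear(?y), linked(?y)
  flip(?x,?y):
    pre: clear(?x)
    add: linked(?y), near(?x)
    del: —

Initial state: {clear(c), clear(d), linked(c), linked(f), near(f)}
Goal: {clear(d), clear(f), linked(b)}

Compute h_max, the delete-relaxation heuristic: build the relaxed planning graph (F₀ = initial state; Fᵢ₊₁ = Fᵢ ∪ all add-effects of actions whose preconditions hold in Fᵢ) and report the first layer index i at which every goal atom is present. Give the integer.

1

F0 = init (5 atoms)
F1 = F0 ∪ {clear(b), clear(f), linked(b), linked(d), near(c), near(d)}  (11 atoms)
goal ⊆ F1  ⇒  h_max = 1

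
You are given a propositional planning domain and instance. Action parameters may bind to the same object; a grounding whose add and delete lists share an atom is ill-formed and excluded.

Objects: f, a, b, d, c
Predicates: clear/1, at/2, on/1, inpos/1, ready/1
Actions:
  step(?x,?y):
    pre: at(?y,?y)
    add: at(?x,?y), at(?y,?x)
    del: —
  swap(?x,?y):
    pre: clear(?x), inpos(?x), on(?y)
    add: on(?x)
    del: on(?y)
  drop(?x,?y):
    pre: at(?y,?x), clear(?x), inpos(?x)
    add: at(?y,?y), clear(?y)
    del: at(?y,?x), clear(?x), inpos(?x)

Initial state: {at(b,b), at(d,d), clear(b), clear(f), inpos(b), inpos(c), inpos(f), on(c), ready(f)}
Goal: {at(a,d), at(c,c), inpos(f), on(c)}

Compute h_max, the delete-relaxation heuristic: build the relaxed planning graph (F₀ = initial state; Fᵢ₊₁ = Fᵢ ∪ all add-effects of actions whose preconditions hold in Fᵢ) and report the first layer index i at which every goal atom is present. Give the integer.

F0 = init (9 atoms)
F1 = F0 ∪ {at(a,b), at(a,d), at(b,a), at(b,c), at(b,d), at(b,f), at(c,b), at(c,d), at(d,a), at(d,b), at(d,c), at(d,f), at(f,b), at(f,d), on(b), on(f)}  (25 atoms)
F2 = F1 ∪ {at(a,a), at(c,c), at(f,f), clear(a), clear(c), clear(d)}  (31 atoms)
goal ⊆ F2  ⇒  h_max = 2

2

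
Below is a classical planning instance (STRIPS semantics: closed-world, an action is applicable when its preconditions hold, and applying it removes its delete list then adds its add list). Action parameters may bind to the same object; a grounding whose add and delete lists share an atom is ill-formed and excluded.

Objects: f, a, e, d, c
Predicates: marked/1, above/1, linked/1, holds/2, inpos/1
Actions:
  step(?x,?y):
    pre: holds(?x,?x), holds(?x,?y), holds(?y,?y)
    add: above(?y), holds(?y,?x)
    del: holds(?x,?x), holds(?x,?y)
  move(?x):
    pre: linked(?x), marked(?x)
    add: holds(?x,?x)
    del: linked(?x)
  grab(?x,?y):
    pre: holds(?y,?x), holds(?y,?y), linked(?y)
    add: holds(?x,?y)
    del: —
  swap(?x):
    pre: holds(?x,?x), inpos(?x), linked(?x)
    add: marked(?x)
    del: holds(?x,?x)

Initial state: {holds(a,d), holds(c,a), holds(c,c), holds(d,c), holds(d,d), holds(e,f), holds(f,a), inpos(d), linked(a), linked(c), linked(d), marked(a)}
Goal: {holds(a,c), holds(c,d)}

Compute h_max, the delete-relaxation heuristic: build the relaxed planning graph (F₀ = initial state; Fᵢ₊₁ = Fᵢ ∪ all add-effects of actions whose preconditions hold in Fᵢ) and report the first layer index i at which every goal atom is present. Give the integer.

F0 = init (12 atoms)
F1 = F0 ∪ {above(c), holds(a,a), holds(a,c), holds(c,d), marked(d)}  (17 atoms)
goal ⊆ F1  ⇒  h_max = 1

1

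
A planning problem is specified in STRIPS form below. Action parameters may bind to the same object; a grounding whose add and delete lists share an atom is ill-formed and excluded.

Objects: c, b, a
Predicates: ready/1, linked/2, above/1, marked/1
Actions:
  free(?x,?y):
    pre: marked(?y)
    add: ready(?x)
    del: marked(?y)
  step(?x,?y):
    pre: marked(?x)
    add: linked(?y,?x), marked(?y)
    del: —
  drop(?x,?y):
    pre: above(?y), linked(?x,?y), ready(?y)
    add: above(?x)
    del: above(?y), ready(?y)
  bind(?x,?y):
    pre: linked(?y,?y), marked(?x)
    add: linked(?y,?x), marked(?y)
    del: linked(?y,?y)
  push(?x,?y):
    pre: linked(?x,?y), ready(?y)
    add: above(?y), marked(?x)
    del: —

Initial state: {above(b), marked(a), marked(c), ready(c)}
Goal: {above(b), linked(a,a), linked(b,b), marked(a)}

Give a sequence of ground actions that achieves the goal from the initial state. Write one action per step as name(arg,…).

step(c,b); step(b,b); step(a,a)

1. step(c,b)  →  {above(b), linked(b,c), marked(a), marked(b), marked(c), ready(c)}
2. step(b,b)  →  {above(b), linked(b,b), linked(b,c), marked(a), marked(b), marked(c), ready(c)}
3. step(a,a)  →  {above(b), linked(a,a), linked(b,b), linked(b,c), marked(a), marked(b), marked(c), ready(c)}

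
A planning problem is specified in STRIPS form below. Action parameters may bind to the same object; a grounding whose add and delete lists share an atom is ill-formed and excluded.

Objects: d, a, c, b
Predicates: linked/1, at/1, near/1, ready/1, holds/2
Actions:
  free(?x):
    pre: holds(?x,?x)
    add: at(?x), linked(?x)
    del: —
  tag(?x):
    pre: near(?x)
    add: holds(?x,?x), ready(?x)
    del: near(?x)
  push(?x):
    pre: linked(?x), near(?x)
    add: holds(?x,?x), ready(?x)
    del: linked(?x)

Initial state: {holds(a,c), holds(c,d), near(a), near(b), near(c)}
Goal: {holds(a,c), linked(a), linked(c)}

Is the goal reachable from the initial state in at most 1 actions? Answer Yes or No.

No

1. tag(a)  →  {holds(a,a), holds(a,c), holds(c,d), near(b), near(c), ready(a)}
2. free(a)  →  {at(a), holds(a,a), holds(a,c), holds(c,d), linked(a), near(b), near(c), ready(a)}
3. tag(c)  →  {at(a), holds(a,a), holds(a,c), holds(c,c), holds(c,d), linked(a), near(b), ready(a), ready(c)}
4. free(c)  →  {at(a), at(c), holds(a,a), holds(a,c), holds(c,c), holds(c,d), linked(a), linked(c), near(b), ready(a), ready(c)}
optimal plan length = 4; 4 > 1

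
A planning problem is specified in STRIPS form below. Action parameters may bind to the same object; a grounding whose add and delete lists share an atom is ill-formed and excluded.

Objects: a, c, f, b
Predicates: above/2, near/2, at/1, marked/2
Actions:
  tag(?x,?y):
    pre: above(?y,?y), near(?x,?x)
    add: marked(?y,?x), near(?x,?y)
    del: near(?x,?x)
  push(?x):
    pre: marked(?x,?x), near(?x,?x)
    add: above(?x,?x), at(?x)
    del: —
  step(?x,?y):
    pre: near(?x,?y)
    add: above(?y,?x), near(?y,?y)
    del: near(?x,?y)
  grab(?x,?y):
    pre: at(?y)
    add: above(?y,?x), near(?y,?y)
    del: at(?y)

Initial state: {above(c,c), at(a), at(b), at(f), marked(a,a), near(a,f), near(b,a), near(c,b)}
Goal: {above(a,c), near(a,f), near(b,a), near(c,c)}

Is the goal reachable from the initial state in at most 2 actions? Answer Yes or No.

No

1. grab(c,a)  →  {above(a,c), above(c,c), at(b), at(f), marked(a,a), near(a,a), near(a,f), near(b,a), near(c,b)}
2. tag(a,c)  →  {above(a,c), above(c,c), at(b), at(f), marked(a,a), marked(c,a), near(a,c), near(a,f), near(b,a), near(c,b)}
3. step(a,c)  →  {above(a,c), above(c,a), above(c,c), at(b), at(f), marked(a,a), marked(c,a), near(a,f), near(b,a), near(c,b), near(c,c)}
optimal plan length = 3; 3 > 2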